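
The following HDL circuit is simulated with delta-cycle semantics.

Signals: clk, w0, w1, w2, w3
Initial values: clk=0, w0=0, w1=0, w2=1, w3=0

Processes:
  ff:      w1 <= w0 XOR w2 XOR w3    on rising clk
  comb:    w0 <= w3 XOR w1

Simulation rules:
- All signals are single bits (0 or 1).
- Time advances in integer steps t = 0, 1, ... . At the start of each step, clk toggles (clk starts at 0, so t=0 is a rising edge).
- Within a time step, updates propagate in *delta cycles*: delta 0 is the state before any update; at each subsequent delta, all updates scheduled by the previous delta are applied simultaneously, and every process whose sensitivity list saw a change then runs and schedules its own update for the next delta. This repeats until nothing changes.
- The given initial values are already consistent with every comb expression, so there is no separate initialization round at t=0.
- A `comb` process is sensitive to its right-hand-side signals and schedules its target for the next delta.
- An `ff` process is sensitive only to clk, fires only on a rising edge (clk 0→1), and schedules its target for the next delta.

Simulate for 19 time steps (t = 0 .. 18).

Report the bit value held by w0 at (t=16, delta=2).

t=0 Δ0: clk=0 w2=1 w3=0 w0=0 w1=0
  Δ1: clk:0→1
  Δ2: w1:0→1
  Δ3: w0:0→1
  (3Δ to stable)
t=1 Δ0: clk=1 w2=1 w3=0 w0=1 w1=1
  Δ1: clk:1→0
  (1Δ to stable)
t=2 Δ0: clk=0 w2=1 w3=0 w0=1 w1=1
  Δ1: clk:0→1
  Δ2: w1:1→0
  Δ3: w0:1→0
  (3Δ to stable)
t=3 Δ0: clk=1 w2=1 w3=0 w0=0 w1=0
  Δ1: clk:1→0
  (1Δ to stable)
t=4 Δ0: clk=0 w2=1 w3=0 w0=0 w1=0
  Δ1: clk:0→1
  Δ2: w1:0→1
  Δ3: w0:0→1
  (3Δ to stable)
t=5 Δ0: clk=1 w2=1 w3=0 w0=1 w1=1
  Δ1: clk:1→0
  (1Δ to stable)
t=6 Δ0: clk=0 w2=1 w3=0 w0=1 w1=1
  Δ1: clk:0→1
  Δ2: w1:1→0
  Δ3: w0:1→0
  (3Δ to stable)
t=7 Δ0: clk=1 w2=1 w3=0 w0=0 w1=0
  Δ1: clk:1→0
  (1Δ to stable)
t=8 Δ0: clk=0 w2=1 w3=0 w0=0 w1=0
  Δ1: clk:0→1
  Δ2: w1:0→1
  Δ3: w0:0→1
  (3Δ to stable)
t=9 Δ0: clk=1 w2=1 w3=0 w0=1 w1=1
  Δ1: clk:1→0
  (1Δ to stable)
t=10 Δ0: clk=0 w2=1 w3=0 w0=1 w1=1
  Δ1: clk:0→1
  Δ2: w1:1→0
  Δ3: w0:1→0
  (3Δ to stable)
t=11 Δ0: clk=1 w2=1 w3=0 w0=0 w1=0
  Δ1: clk:1→0
  (1Δ to stable)
t=12 Δ0: clk=0 w2=1 w3=0 w0=0 w1=0
  Δ1: clk:0→1
  Δ2: w1:0→1
  Δ3: w0:0→1
  (3Δ to stable)
t=13 Δ0: clk=1 w2=1 w3=0 w0=1 w1=1
  Δ1: clk:1→0
  (1Δ to stable)
t=14 Δ0: clk=0 w2=1 w3=0 w0=1 w1=1
  Δ1: clk:0→1
  Δ2: w1:1→0
  Δ3: w0:1→0
  (3Δ to stable)
t=15 Δ0: clk=1 w2=1 w3=0 w0=0 w1=0
  Δ1: clk:1→0
  (1Δ to stable)
t=16 Δ0: clk=0 w2=1 w3=0 w0=0 w1=0
  Δ1: clk:0→1
  Δ2: w1:0→1
  Δ3: w0:0→1
  (3Δ to stable)
t=17 Δ0: clk=1 w2=1 w3=0 w0=1 w1=1
  Δ1: clk:1→0
  (1Δ to stable)
t=18 Δ0: clk=0 w2=1 w3=0 w0=1 w1=1
  Δ1: clk:0→1
  Δ2: w1:1→0
  Δ3: w0:1→0
  (3Δ to stable)

0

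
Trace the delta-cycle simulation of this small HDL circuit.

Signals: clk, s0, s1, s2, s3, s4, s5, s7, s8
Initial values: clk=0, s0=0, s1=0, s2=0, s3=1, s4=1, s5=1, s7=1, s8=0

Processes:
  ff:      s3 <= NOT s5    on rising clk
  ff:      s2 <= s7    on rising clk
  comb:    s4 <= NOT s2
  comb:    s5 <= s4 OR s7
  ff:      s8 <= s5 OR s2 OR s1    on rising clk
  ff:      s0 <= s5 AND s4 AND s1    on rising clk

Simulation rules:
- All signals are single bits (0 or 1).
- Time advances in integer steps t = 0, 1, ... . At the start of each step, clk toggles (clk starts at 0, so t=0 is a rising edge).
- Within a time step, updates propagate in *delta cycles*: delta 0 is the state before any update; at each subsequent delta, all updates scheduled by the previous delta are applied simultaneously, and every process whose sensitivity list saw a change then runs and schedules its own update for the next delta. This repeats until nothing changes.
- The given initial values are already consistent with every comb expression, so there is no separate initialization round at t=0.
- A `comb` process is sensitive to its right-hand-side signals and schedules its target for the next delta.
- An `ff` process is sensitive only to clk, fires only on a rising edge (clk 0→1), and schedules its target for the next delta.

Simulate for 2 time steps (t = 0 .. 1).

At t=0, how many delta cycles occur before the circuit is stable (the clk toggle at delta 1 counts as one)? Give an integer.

3

t0.Δ0 s2=0 s5=1 s0=0 s7=1 s1=0 clk=0 s4=1 s8=0 s3=1
t0.Δ1 s2=0 s5=1 s0=0 s7=1 s1=0 clk=1 s4=1 s8=0 s3=1
t0.Δ2 s2=1 s5=1 s0=0 s7=1 s1=0 clk=1 s4=1 s8=1 s3=0
t0.Δ3 s2=1 s5=1 s0=0 s7=1 s1=0 clk=1 s4=0 s8=1 s3=0
t1.Δ0 s2=1 s5=1 s0=0 s7=1 s1=0 clk=1 s4=0 s8=1 s3=0
t1.Δ1 s2=1 s5=1 s0=0 s7=1 s1=0 clk=0 s4=0 s8=1 s3=0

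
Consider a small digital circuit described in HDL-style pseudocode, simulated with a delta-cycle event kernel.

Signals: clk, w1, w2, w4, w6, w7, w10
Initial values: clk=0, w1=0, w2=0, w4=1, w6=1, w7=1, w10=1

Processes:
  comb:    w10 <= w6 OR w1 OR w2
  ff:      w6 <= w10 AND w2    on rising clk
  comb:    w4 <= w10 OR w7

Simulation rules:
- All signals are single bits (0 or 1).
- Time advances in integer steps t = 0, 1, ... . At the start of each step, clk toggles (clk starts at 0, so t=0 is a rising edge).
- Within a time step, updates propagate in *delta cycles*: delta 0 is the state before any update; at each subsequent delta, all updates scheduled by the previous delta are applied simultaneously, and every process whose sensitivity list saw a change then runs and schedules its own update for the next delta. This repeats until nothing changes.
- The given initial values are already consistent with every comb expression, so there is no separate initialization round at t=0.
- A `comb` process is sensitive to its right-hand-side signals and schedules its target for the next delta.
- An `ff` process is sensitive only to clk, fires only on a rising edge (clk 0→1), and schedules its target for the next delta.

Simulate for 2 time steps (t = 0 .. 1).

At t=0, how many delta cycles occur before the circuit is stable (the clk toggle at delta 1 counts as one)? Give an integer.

t=0 Δ0: clk=0 w2=0 w10=1 w6=1 w1=0 w7=1 w4=1
  Δ1: clk:0→1
  Δ2: w6:1→0
  Δ3: w10:1→0
  (3Δ to stable)
t=1 Δ0: clk=1 w2=0 w10=0 w6=0 w1=0 w7=1 w4=1
  Δ1: clk:1→0
  (1Δ to stable)

3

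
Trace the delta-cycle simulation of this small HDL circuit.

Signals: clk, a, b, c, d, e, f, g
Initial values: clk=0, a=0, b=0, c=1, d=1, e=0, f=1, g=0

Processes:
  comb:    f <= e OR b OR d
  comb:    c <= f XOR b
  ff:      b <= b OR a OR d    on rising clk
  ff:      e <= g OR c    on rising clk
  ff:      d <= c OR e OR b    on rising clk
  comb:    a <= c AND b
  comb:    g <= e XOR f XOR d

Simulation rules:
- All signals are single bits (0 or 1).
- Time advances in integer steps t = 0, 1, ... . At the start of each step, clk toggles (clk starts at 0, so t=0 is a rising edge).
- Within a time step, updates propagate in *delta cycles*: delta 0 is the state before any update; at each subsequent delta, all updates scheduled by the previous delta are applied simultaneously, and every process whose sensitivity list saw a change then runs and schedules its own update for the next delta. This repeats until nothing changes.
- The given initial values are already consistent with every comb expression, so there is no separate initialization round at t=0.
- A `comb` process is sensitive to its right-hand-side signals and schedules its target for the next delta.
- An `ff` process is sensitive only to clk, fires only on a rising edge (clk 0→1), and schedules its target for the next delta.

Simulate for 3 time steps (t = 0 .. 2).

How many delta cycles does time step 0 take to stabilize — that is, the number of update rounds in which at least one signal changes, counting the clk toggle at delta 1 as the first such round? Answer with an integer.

t0.Δ0 b=0 e=0 c=1 g=0 d=1 a=0 clk=0 f=1
t0.Δ1 b=0 e=0 c=1 g=0 d=1 a=0 clk=1 f=1
t0.Δ2 b=1 e=1 c=1 g=0 d=1 a=0 clk=1 f=1
t0.Δ3 b=1 e=1 c=0 g=1 d=1 a=1 clk=1 f=1
t0.Δ4 b=1 e=1 c=0 g=1 d=1 a=0 clk=1 f=1
t1.Δ0 b=1 e=1 c=0 g=1 d=1 a=0 clk=1 f=1
t1.Δ1 b=1 e=1 c=0 g=1 d=1 a=0 clk=0 f=1
t2.Δ0 b=1 e=1 c=0 g=1 d=1 a=0 clk=0 f=1
t2.Δ1 b=1 e=1 c=0 g=1 d=1 a=0 clk=1 f=1

4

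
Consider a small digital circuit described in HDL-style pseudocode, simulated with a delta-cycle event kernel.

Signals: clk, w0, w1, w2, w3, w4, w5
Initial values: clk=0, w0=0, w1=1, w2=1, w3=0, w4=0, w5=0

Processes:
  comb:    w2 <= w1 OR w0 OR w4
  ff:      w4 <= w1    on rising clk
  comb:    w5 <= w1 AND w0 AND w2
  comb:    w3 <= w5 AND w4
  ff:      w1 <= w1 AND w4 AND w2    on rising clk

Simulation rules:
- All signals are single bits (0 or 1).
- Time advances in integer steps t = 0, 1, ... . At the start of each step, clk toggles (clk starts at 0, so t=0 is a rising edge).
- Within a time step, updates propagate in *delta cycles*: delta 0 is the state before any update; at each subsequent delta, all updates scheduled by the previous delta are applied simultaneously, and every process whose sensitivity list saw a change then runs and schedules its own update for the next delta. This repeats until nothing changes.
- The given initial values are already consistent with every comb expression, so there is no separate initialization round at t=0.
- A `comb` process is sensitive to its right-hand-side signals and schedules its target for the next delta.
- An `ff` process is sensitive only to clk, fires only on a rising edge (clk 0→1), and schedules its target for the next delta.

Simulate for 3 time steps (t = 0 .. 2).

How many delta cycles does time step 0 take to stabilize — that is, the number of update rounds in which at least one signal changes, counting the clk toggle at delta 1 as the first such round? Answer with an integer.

t0.Δ0 clk=0 w1=1 w0=0 w3=0 w2=1 w4=0 w5=0
t0.Δ1 clk=1 w1=1 w0=0 w3=0 w2=1 w4=0 w5=0
t0.Δ2 clk=1 w1=0 w0=0 w3=0 w2=1 w4=1 w5=0
t1.Δ0 clk=1 w1=0 w0=0 w3=0 w2=1 w4=1 w5=0
t1.Δ1 clk=0 w1=0 w0=0 w3=0 w2=1 w4=1 w5=0
t2.Δ0 clk=0 w1=0 w0=0 w3=0 w2=1 w4=1 w5=0
t2.Δ1 clk=1 w1=0 w0=0 w3=0 w2=1 w4=1 w5=0
t2.Δ2 clk=1 w1=0 w0=0 w3=0 w2=1 w4=0 w5=0
t2.Δ3 clk=1 w1=0 w0=0 w3=0 w2=0 w4=0 w5=0

2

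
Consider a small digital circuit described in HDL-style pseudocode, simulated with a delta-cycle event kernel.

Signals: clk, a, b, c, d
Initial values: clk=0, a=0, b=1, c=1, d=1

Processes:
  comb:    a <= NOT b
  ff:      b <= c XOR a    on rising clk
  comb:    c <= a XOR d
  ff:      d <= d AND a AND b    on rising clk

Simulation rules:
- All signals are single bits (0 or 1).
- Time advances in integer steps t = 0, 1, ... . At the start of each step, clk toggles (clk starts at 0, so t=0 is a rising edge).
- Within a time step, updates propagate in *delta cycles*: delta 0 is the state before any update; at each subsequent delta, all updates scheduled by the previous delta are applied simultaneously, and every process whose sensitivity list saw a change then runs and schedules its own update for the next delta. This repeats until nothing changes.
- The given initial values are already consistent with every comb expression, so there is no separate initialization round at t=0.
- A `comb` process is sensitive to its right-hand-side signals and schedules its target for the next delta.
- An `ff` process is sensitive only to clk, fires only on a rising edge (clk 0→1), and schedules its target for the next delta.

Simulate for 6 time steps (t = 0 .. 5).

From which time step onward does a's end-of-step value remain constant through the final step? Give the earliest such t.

[bits: a,b,c,clk,d]
t=0: Δ0=01101 Δ1=01111 Δ2=01110 Δ3=01010 | 3Δ
t=1: Δ0=01010 Δ1=01000 | 1Δ
t=2: Δ0=01000 Δ1=01010 Δ2=00010 Δ3=10010 Δ4=10110 | 4Δ
t=3: Δ0=10110 Δ1=10100 | 1Δ
t=4: Δ0=10100 Δ1=10110 | 1Δ
t=5: Δ0=10110 Δ1=10100 | 1Δ

2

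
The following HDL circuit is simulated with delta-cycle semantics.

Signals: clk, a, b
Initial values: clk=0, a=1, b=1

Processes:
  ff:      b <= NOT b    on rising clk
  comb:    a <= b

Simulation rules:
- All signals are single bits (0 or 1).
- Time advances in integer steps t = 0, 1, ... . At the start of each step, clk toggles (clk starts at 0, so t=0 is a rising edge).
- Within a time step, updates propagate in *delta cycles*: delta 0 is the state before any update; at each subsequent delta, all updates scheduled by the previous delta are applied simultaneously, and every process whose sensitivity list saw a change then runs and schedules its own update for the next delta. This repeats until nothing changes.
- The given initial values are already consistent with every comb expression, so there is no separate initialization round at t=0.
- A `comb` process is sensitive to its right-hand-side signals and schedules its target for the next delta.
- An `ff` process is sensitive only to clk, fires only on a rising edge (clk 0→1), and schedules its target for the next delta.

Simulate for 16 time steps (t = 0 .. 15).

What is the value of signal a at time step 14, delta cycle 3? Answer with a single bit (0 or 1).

t0.Δ0 clk=0 b=1 a=1
t0.Δ1 clk=1 b=1 a=1
t0.Δ2 clk=1 b=0 a=1
t0.Δ3 clk=1 b=0 a=0
t1.Δ0 clk=1 b=0 a=0
t1.Δ1 clk=0 b=0 a=0
t2.Δ0 clk=0 b=0 a=0
t2.Δ1 clk=1 b=0 a=0
t2.Δ2 clk=1 b=1 a=0
t2.Δ3 clk=1 b=1 a=1
t3.Δ0 clk=1 b=1 a=1
t3.Δ1 clk=0 b=1 a=1
t4.Δ0 clk=0 b=1 a=1
t4.Δ1 clk=1 b=1 a=1
t4.Δ2 clk=1 b=0 a=1
t4.Δ3 clk=1 b=0 a=0
t5.Δ0 clk=1 b=0 a=0
t5.Δ1 clk=0 b=0 a=0
t6.Δ0 clk=0 b=0 a=0
t6.Δ1 clk=1 b=0 a=0
t6.Δ2 clk=1 b=1 a=0
t6.Δ3 clk=1 b=1 a=1
t7.Δ0 clk=1 b=1 a=1
t7.Δ1 clk=0 b=1 a=1
t8.Δ0 clk=0 b=1 a=1
t8.Δ1 clk=1 b=1 a=1
t8.Δ2 clk=1 b=0 a=1
t8.Δ3 clk=1 b=0 a=0
t9.Δ0 clk=1 b=0 a=0
t9.Δ1 clk=0 b=0 a=0
t10.Δ0 clk=0 b=0 a=0
t10.Δ1 clk=1 b=0 a=0
t10.Δ2 clk=1 b=1 a=0
t10.Δ3 clk=1 b=1 a=1
t11.Δ0 clk=1 b=1 a=1
t11.Δ1 clk=0 b=1 a=1
t12.Δ0 clk=0 b=1 a=1
t12.Δ1 clk=1 b=1 a=1
t12.Δ2 clk=1 b=0 a=1
t12.Δ3 clk=1 b=0 a=0
t13.Δ0 clk=1 b=0 a=0
t13.Δ1 clk=0 b=0 a=0
t14.Δ0 clk=0 b=0 a=0
t14.Δ1 clk=1 b=0 a=0
t14.Δ2 clk=1 b=1 a=0
t14.Δ3 clk=1 b=1 a=1
t15.Δ0 clk=1 b=1 a=1
t15.Δ1 clk=0 b=1 a=1

1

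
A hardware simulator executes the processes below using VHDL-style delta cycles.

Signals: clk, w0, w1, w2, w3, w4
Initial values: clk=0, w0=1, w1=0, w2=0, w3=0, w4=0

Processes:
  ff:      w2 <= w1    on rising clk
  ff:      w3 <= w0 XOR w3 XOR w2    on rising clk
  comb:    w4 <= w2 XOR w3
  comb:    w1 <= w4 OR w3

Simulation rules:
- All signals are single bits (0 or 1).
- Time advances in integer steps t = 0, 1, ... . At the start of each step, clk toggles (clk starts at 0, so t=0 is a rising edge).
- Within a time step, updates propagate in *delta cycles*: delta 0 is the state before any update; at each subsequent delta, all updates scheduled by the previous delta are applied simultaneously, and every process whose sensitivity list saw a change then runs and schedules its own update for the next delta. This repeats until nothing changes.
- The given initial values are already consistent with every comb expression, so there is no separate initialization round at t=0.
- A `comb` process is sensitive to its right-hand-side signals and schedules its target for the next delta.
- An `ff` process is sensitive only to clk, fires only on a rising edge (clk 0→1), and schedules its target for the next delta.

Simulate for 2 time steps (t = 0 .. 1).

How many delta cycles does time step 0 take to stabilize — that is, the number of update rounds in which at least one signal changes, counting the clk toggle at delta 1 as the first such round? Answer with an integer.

[bits: w3,clk,w1,w2,w0,w4]
t=0: Δ0=000010 Δ1=010010 Δ2=110010 Δ3=111011 | 3Δ
t=1: Δ0=111011 Δ1=101011 | 1Δ

3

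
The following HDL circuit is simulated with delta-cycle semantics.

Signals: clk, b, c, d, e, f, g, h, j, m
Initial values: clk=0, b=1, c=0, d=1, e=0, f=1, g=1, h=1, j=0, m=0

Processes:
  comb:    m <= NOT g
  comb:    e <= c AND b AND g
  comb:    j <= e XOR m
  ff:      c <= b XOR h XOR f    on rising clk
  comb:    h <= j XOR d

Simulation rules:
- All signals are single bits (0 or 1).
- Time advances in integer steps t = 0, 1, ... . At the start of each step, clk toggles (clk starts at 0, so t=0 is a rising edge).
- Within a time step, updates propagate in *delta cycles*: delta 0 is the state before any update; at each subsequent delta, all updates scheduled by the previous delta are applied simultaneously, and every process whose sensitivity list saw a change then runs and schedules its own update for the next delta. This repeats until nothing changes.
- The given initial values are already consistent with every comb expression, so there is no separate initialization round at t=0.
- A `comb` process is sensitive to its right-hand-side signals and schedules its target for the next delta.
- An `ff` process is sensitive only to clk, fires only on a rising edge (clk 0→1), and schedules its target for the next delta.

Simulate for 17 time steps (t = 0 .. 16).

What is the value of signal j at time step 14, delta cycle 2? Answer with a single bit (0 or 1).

1

[bits: e,b,d,m,g,f,h,clk,c,j]
t=0: Δ0=0110111000 Δ1=0110111100 Δ2=0110111110 Δ3=1110111110 Δ4=1110111111 Δ5=1110110111 | 5Δ
t=1: Δ0=1110110111 Δ1=1110110011 | 1Δ
t=2: Δ0=1110110011 Δ1=1110110111 Δ2=1110110101 Δ3=0110110101 Δ4=0110110100 Δ5=0110111100 | 5Δ
t=3: Δ0=0110111100 Δ1=0110111000 | 1Δ
t=4: Δ0=0110111000 Δ1=0110111100 Δ2=0110111110 Δ3=1110111110 Δ4=1110111111 Δ5=1110110111 | 5Δ
t=5: Δ0=1110110111 Δ1=1110110011 | 1Δ
t=6: Δ0=1110110011 Δ1=1110110111 Δ2=1110110101 Δ3=0110110101 Δ4=0110110100 Δ5=0110111100 | 5Δ
t=7: Δ0=0110111100 Δ1=0110111000 | 1Δ
t=8: Δ0=0110111000 Δ1=0110111100 Δ2=0110111110 Δ3=1110111110 Δ4=1110111111 Δ5=1110110111 | 5Δ
t=9: Δ0=1110110111 Δ1=1110110011 | 1Δ
t=10: Δ0=1110110011 Δ1=1110110111 Δ2=1110110101 Δ3=0110110101 Δ4=0110110100 Δ5=0110111100 | 5Δ
t=11: Δ0=0110111100 Δ1=0110111000 | 1Δ
t=12: Δ0=0110111000 Δ1=0110111100 Δ2=0110111110 Δ3=1110111110 Δ4=1110111111 Δ5=1110110111 | 5Δ
t=13: Δ0=1110110111 Δ1=1110110011 | 1Δ
t=14: Δ0=1110110011 Δ1=1110110111 Δ2=1110110101 Δ3=0110110101 Δ4=0110110100 Δ5=0110111100 | 5Δ
t=15: Δ0=0110111100 Δ1=0110111000 | 1Δ
t=16: Δ0=0110111000 Δ1=0110111100 Δ2=0110111110 Δ3=1110111110 Δ4=1110111111 Δ5=1110110111 | 5Δ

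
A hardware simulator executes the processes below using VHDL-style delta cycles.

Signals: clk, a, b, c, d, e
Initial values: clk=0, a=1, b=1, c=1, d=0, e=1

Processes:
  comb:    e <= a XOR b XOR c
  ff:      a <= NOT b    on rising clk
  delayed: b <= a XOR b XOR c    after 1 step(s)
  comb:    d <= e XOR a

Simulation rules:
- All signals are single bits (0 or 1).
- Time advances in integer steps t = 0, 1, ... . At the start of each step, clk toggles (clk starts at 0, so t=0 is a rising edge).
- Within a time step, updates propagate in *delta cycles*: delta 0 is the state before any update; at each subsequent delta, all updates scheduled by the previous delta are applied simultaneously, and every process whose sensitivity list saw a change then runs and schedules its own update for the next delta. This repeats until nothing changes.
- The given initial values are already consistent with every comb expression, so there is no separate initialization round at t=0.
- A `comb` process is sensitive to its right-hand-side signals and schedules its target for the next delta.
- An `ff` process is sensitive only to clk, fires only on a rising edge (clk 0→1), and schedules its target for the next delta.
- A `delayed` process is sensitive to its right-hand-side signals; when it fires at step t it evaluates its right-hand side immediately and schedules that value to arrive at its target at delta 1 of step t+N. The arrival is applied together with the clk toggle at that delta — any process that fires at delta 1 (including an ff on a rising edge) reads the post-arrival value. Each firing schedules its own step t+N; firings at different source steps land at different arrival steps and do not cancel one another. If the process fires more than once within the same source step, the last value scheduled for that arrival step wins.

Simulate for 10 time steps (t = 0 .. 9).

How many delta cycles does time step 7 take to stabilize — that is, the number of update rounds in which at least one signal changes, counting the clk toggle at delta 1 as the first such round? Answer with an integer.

[bits: clk,d,c,e,b,a]
t=0: Δ0=001111 Δ1=101111 Δ2=101110 Δ3=111010 Δ4=101010 | 4Δ
t=1: Δ0=101010 Δ1=001000 Δ2=001100 Δ3=011100 | 3Δ
t=2: Δ0=011100 Δ1=111110 Δ2=111010 Δ3=101010 | 3Δ
t=3: Δ0=101010 Δ1=001000 Δ2=001100 Δ3=011100 | 3Δ
t=4: Δ0=011100 Δ1=111110 Δ2=111010 Δ3=101010 | 3Δ
t=5: Δ0=101010 Δ1=001000 Δ2=001100 Δ3=011100 | 3Δ
t=6: Δ0=011100 Δ1=111110 Δ2=111010 Δ3=101010 | 3Δ
t=7: Δ0=101010 Δ1=001000 Δ2=001100 Δ3=011100 | 3Δ
t=8: Δ0=011100 Δ1=111110 Δ2=111010 Δ3=101010 | 3Δ
t=9: Δ0=101010 Δ1=001000 Δ2=001100 Δ3=011100 | 3Δ

3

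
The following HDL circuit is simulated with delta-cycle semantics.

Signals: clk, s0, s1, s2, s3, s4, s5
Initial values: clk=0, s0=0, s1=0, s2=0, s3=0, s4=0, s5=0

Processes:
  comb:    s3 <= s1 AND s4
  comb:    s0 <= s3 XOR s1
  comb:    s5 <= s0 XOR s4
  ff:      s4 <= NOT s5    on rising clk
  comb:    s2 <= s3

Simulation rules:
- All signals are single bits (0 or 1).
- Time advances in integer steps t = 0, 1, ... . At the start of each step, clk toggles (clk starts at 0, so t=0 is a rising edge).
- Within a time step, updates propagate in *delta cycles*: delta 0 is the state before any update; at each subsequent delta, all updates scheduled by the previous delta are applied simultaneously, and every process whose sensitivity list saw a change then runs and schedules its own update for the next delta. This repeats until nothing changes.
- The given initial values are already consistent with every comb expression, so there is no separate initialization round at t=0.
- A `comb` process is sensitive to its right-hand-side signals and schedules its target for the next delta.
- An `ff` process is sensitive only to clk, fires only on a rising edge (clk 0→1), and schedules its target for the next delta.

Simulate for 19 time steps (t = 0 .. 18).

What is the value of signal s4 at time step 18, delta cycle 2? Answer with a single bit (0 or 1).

0

t=0 Δ0: s5=0 s3=0 s0=0 s4=0 s1=0 clk=0 s2=0
  Δ1: clk:0→1
  Δ2: s4:0→1
  Δ3: s5:0→1
  (3Δ to stable)
t=1 Δ0: s5=1 s3=0 s0=0 s4=1 s1=0 clk=1 s2=0
  Δ1: clk:1→0
  (1Δ to stable)
t=2 Δ0: s5=1 s3=0 s0=0 s4=1 s1=0 clk=0 s2=0
  Δ1: clk:0→1
  Δ2: s4:1→0
  Δ3: s5:1→0
  (3Δ to stable)
t=3 Δ0: s5=0 s3=0 s0=0 s4=0 s1=0 clk=1 s2=0
  Δ1: clk:1→0
  (1Δ to stable)
t=4 Δ0: s5=0 s3=0 s0=0 s4=0 s1=0 clk=0 s2=0
  Δ1: clk:0→1
  Δ2: s4:0→1
  Δ3: s5:0→1
  (3Δ to stable)
t=5 Δ0: s5=1 s3=0 s0=0 s4=1 s1=0 clk=1 s2=0
  Δ1: clk:1→0
  (1Δ to stable)
t=6 Δ0: s5=1 s3=0 s0=0 s4=1 s1=0 clk=0 s2=0
  Δ1: clk:0→1
  Δ2: s4:1→0
  Δ3: s5:1→0
  (3Δ to stable)
t=7 Δ0: s5=0 s3=0 s0=0 s4=0 s1=0 clk=1 s2=0
  Δ1: clk:1→0
  (1Δ to stable)
t=8 Δ0: s5=0 s3=0 s0=0 s4=0 s1=0 clk=0 s2=0
  Δ1: clk:0→1
  Δ2: s4:0→1
  Δ3: s5:0→1
  (3Δ to stable)
t=9 Δ0: s5=1 s3=0 s0=0 s4=1 s1=0 clk=1 s2=0
  Δ1: clk:1→0
  (1Δ to stable)
t=10 Δ0: s5=1 s3=0 s0=0 s4=1 s1=0 clk=0 s2=0
  Δ1: clk:0→1
  Δ2: s4:1→0
  Δ3: s5:1→0
  (3Δ to stable)
t=11 Δ0: s5=0 s3=0 s0=0 s4=0 s1=0 clk=1 s2=0
  Δ1: clk:1→0
  (1Δ to stable)
t=12 Δ0: s5=0 s3=0 s0=0 s4=0 s1=0 clk=0 s2=0
  Δ1: clk:0→1
  Δ2: s4:0→1
  Δ3: s5:0→1
  (3Δ to stable)
t=13 Δ0: s5=1 s3=0 s0=0 s4=1 s1=0 clk=1 s2=0
  Δ1: clk:1→0
  (1Δ to stable)
t=14 Δ0: s5=1 s3=0 s0=0 s4=1 s1=0 clk=0 s2=0
  Δ1: clk:0→1
  Δ2: s4:1→0
  Δ3: s5:1→0
  (3Δ to stable)
t=15 Δ0: s5=0 s3=0 s0=0 s4=0 s1=0 clk=1 s2=0
  Δ1: clk:1→0
  (1Δ to stable)
t=16 Δ0: s5=0 s3=0 s0=0 s4=0 s1=0 clk=0 s2=0
  Δ1: clk:0→1
  Δ2: s4:0→1
  Δ3: s5:0→1
  (3Δ to stable)
t=17 Δ0: s5=1 s3=0 s0=0 s4=1 s1=0 clk=1 s2=0
  Δ1: clk:1→0
  (1Δ to stable)
t=18 Δ0: s5=1 s3=0 s0=0 s4=1 s1=0 clk=0 s2=0
  Δ1: clk:0→1
  Δ2: s4:1→0
  Δ3: s5:1→0
  (3Δ to stable)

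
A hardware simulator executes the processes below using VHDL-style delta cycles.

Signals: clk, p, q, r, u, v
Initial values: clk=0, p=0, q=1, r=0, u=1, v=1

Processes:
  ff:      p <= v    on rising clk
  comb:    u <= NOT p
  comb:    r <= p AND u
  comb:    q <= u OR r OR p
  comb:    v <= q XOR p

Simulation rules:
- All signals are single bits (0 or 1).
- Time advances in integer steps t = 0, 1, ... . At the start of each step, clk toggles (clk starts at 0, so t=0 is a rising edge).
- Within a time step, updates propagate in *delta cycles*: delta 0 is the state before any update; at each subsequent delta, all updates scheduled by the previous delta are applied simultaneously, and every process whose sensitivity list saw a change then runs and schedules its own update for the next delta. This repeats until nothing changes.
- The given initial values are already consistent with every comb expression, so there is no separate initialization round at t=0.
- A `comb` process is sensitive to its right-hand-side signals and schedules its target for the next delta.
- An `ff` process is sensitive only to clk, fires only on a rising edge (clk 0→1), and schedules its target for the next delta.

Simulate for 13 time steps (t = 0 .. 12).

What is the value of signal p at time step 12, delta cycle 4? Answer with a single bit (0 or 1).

1

[bits: u,p,v,q,clk,r]
t=0: Δ0=101100 Δ1=101110 Δ2=111110 Δ3=010111 Δ4=010110 | 4Δ
t=1: Δ0=010110 Δ1=010100 | 1Δ
t=2: Δ0=010100 Δ1=010110 Δ2=000110 Δ3=101010 Δ4=100110 Δ5=101110 | 5Δ
t=3: Δ0=101110 Δ1=101100 | 1Δ
t=4: Δ0=101100 Δ1=101110 Δ2=111110 Δ3=010111 Δ4=010110 | 4Δ
t=5: Δ0=010110 Δ1=010100 | 1Δ
t=6: Δ0=010100 Δ1=010110 Δ2=000110 Δ3=101010 Δ4=100110 Δ5=101110 | 5Δ
t=7: Δ0=101110 Δ1=101100 | 1Δ
t=8: Δ0=101100 Δ1=101110 Δ2=111110 Δ3=010111 Δ4=010110 | 4Δ
t=9: Δ0=010110 Δ1=010100 | 1Δ
t=10: Δ0=010100 Δ1=010110 Δ2=000110 Δ3=101010 Δ4=100110 Δ5=101110 | 5Δ
t=11: Δ0=101110 Δ1=101100 | 1Δ
t=12: Δ0=101100 Δ1=101110 Δ2=111110 Δ3=010111 Δ4=010110 | 4Δ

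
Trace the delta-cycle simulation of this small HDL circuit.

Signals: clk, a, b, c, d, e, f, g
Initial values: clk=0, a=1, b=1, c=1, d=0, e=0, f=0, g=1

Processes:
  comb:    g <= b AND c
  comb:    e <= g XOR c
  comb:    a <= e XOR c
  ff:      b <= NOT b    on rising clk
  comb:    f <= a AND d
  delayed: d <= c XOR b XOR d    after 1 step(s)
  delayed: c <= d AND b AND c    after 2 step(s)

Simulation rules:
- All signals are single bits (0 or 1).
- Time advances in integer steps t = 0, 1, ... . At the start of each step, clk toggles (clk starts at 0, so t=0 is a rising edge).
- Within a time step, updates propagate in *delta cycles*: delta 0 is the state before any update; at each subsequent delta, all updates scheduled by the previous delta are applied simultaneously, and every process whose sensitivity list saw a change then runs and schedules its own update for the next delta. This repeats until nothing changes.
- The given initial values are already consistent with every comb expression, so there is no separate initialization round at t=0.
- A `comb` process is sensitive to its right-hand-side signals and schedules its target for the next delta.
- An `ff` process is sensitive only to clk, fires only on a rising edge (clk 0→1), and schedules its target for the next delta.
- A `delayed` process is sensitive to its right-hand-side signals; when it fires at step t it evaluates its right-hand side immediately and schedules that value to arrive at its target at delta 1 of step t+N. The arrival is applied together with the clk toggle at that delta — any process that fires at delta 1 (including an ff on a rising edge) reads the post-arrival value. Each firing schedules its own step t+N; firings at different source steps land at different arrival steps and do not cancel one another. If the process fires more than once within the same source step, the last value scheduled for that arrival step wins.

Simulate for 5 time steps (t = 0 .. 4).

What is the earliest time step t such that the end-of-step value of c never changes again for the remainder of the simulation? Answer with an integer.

t=0 Δ0: c=1 b=1 a=1 f=0 g=1 e=0 clk=0 d=0
  Δ1: clk:0→1
  Δ2: b:1→0
  Δ3: g:1→0
  Δ4: e:0→1
  Δ5: a:1→0
  (5Δ to stable)
t=1 Δ0: c=1 b=0 a=0 f=0 g=0 e=1 clk=1 d=0
  Δ1: clk:1→0, d:0→1
  (1Δ to stable)
t=2 Δ0: c=1 b=0 a=0 f=0 g=0 e=1 clk=0 d=1
  Δ1: c:1→0, clk:0→1, d:1→0
  Δ2: b:0→1, a:0→1, e:1→0
  Δ3: a:1→0
  (3Δ to stable)
t=3 Δ0: c=0 b=1 a=0 f=0 g=0 e=0 clk=1 d=0
  Δ1: clk:1→0, d:0→1
  (1Δ to stable)
t=4 Δ0: c=0 b=1 a=0 f=0 g=0 e=0 clk=0 d=1
  Δ1: clk:0→1, d:1→0
  Δ2: b:1→0
  (2Δ to stable)

2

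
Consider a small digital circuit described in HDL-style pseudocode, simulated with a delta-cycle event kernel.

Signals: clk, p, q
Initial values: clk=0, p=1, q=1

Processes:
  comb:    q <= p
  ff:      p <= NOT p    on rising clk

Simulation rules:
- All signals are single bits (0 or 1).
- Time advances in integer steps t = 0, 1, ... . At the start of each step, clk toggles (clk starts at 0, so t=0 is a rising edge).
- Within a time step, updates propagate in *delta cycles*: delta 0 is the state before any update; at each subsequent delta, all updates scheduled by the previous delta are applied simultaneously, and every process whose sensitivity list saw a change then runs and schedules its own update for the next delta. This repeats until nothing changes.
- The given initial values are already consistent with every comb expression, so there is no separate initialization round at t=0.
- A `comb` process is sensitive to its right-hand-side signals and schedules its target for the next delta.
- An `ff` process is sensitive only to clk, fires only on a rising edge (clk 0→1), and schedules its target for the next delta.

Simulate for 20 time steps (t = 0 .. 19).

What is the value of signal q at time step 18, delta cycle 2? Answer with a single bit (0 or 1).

[bits: p,q,clk]
t=0: Δ0=110 Δ1=111 Δ2=011 Δ3=001 | 3Δ
t=1: Δ0=001 Δ1=000 | 1Δ
t=2: Δ0=000 Δ1=001 Δ2=101 Δ3=111 | 3Δ
t=3: Δ0=111 Δ1=110 | 1Δ
t=4: Δ0=110 Δ1=111 Δ2=011 Δ3=001 | 3Δ
t=5: Δ0=001 Δ1=000 | 1Δ
t=6: Δ0=000 Δ1=001 Δ2=101 Δ3=111 | 3Δ
t=7: Δ0=111 Δ1=110 | 1Δ
t=8: Δ0=110 Δ1=111 Δ2=011 Δ3=001 | 3Δ
t=9: Δ0=001 Δ1=000 | 1Δ
t=10: Δ0=000 Δ1=001 Δ2=101 Δ3=111 | 3Δ
t=11: Δ0=111 Δ1=110 | 1Δ
t=12: Δ0=110 Δ1=111 Δ2=011 Δ3=001 | 3Δ
t=13: Δ0=001 Δ1=000 | 1Δ
t=14: Δ0=000 Δ1=001 Δ2=101 Δ3=111 | 3Δ
t=15: Δ0=111 Δ1=110 | 1Δ
t=16: Δ0=110 Δ1=111 Δ2=011 Δ3=001 | 3Δ
t=17: Δ0=001 Δ1=000 | 1Δ
t=18: Δ0=000 Δ1=001 Δ2=101 Δ3=111 | 3Δ
t=19: Δ0=111 Δ1=110 | 1Δ

0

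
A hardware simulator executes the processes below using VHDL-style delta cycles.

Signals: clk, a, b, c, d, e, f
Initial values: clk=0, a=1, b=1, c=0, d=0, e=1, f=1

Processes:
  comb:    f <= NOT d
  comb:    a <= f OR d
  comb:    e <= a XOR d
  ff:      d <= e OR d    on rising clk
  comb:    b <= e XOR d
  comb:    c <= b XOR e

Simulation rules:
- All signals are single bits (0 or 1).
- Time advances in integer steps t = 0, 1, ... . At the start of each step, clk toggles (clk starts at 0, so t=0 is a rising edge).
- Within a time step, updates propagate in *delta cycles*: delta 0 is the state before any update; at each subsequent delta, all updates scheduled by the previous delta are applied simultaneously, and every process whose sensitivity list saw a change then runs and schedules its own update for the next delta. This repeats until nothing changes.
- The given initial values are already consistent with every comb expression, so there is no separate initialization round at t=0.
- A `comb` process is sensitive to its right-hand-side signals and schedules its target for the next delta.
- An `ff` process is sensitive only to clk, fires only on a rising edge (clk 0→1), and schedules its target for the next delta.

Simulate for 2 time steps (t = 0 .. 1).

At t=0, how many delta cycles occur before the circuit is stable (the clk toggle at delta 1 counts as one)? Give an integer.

5

t=0 Δ0: a=1 b=1 c=0 d=0 f=1 e=1 clk=0
  Δ1: clk:0→1
  Δ2: d:0→1
  Δ3: b:1→0, f:1→0, e:1→0
  Δ4: b:0→1
  Δ5: c:0→1
  (5Δ to stable)
t=1 Δ0: a=1 b=1 c=1 d=1 f=0 e=0 clk=1
  Δ1: clk:1→0
  (1Δ to stable)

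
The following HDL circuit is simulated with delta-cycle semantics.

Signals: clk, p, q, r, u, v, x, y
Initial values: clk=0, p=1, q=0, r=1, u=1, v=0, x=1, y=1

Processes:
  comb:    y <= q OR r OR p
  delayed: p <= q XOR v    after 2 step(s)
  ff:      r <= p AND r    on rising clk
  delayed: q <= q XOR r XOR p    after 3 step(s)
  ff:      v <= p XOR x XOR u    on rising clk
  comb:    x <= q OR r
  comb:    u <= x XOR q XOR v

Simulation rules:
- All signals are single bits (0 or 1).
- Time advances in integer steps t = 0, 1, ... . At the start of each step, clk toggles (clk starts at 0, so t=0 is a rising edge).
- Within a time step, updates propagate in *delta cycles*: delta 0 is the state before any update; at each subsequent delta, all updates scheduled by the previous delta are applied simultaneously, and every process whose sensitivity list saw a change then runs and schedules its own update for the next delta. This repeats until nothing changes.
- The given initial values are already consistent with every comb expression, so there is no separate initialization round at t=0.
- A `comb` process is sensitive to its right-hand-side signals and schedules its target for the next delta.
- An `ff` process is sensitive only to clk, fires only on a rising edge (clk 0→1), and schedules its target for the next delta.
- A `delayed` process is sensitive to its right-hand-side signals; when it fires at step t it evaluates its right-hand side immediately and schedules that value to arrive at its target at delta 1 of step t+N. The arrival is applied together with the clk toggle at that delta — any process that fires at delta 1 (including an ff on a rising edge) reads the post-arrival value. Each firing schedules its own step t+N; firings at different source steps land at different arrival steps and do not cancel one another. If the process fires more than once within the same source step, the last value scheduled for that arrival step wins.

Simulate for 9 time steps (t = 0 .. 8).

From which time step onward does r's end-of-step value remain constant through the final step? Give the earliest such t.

4

[bits: q,r,clk,v,x,p,u,y]
t=0: Δ0=01001111 Δ1=01101111 Δ2=01111111 Δ3=01111101 | 3Δ
t=1: Δ0=01111101 Δ1=01011101 | 1Δ
t=2: Δ0=01011101 Δ1=01111101 Δ2=01101101 Δ3=01101111 | 3Δ
t=3: Δ0=01101111 Δ1=01001111 | 1Δ
t=4: Δ0=01001111 Δ1=01101011 Δ2=00101011 Δ3=00100010 Δ4=00100000 | 4Δ
t=5: Δ0=00100000 Δ1=00000000 | 1Δ
t=6: Δ0=00000000 Δ1=00100000 | 1Δ
t=7: Δ0=00100000 Δ1=00000000 | 1Δ
t=8: Δ0=00000000 Δ1=00100000 | 1Δ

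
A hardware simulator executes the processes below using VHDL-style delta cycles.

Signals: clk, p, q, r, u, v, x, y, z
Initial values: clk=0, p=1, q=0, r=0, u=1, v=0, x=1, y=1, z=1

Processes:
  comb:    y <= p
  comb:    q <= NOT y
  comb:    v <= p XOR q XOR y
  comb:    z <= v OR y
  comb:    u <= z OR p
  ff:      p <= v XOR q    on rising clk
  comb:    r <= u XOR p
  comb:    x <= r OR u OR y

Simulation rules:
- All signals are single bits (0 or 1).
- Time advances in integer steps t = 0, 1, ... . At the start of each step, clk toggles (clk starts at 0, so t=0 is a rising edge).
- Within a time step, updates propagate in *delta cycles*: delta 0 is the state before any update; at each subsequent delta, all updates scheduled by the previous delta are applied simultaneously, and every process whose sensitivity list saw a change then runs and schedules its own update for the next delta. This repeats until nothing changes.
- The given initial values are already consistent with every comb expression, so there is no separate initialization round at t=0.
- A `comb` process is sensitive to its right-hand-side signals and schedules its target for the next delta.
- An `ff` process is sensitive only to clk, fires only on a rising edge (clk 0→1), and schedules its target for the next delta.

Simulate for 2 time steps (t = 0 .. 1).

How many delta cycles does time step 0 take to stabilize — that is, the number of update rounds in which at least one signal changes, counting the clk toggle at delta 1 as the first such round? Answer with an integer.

8

t=0 Δ0: clk=0 q=0 r=0 u=1 x=1 z=1 v=0 y=1 p=1
  Δ1: clk:0→1
  Δ2: p:1→0
  Δ3: r:0→1, v:0→1, y:1→0
  Δ4: q:0→1, v:1→0
  Δ5: z:1→0, v:0→1
  Δ6: u:1→0, z:0→1
  Δ7: r:1→0, u:0→1
  Δ8: r:0→1
  (8Δ to stable)
t=1 Δ0: clk=1 q=1 r=1 u=1 x=1 z=1 v=1 y=0 p=0
  Δ1: clk:1→0
  (1Δ to stable)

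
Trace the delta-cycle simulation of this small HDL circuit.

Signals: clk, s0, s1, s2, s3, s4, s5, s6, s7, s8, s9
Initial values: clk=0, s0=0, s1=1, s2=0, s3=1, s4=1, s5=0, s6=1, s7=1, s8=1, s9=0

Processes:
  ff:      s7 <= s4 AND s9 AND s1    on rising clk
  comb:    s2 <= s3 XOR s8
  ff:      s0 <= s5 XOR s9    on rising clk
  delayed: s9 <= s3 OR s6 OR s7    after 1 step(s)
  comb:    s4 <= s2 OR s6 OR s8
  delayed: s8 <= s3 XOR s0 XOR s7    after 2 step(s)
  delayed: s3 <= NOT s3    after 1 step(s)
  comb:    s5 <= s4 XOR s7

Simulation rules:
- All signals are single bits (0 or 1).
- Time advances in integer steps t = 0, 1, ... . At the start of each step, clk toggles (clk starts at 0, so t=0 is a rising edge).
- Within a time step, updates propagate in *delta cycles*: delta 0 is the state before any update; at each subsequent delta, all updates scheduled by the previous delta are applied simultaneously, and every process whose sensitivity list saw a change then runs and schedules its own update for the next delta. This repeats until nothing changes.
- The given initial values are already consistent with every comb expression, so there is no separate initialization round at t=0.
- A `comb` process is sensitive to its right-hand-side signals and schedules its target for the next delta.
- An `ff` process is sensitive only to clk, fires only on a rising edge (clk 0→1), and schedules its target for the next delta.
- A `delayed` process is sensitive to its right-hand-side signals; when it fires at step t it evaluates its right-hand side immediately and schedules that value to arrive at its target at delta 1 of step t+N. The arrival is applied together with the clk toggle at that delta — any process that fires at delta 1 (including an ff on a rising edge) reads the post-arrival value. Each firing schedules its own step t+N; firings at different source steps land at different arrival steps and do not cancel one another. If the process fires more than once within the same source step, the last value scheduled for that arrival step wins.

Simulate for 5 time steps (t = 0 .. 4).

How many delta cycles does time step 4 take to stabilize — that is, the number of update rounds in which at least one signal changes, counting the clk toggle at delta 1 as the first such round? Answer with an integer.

2

t0.Δ0 s7=1 s0=0 s8=1 s2=0 s5=0 clk=0 s1=1 s9=0 s4=1 s6=1 s3=1
t0.Δ1 s7=1 s0=0 s8=1 s2=0 s5=0 clk=1 s1=1 s9=0 s4=1 s6=1 s3=1
t0.Δ2 s7=0 s0=0 s8=1 s2=0 s5=0 clk=1 s1=1 s9=0 s4=1 s6=1 s3=1
t0.Δ3 s7=0 s0=0 s8=1 s2=0 s5=1 clk=1 s1=1 s9=0 s4=1 s6=1 s3=1
t1.Δ0 s7=0 s0=0 s8=1 s2=0 s5=1 clk=1 s1=1 s9=0 s4=1 s6=1 s3=1
t1.Δ1 s7=0 s0=0 s8=1 s2=0 s5=1 clk=0 s1=1 s9=1 s4=1 s6=1 s3=1
t2.Δ0 s7=0 s0=0 s8=1 s2=0 s5=1 clk=0 s1=1 s9=1 s4=1 s6=1 s3=1
t2.Δ1 s7=0 s0=0 s8=1 s2=0 s5=1 clk=1 s1=1 s9=1 s4=1 s6=1 s3=1
t2.Δ2 s7=1 s0=0 s8=1 s2=0 s5=1 clk=1 s1=1 s9=1 s4=1 s6=1 s3=1
t2.Δ3 s7=1 s0=0 s8=1 s2=0 s5=0 clk=1 s1=1 s9=1 s4=1 s6=1 s3=1
t3.Δ0 s7=1 s0=0 s8=1 s2=0 s5=0 clk=1 s1=1 s9=1 s4=1 s6=1 s3=1
t3.Δ1 s7=1 s0=0 s8=1 s2=0 s5=0 clk=0 s1=1 s9=1 s4=1 s6=1 s3=1
t4.Δ0 s7=1 s0=0 s8=1 s2=0 s5=0 clk=0 s1=1 s9=1 s4=1 s6=1 s3=1
t4.Δ1 s7=1 s0=0 s8=0 s2=0 s5=0 clk=1 s1=1 s9=1 s4=1 s6=1 s3=1
t4.Δ2 s7=1 s0=1 s8=0 s2=1 s5=0 clk=1 s1=1 s9=1 s4=1 s6=1 s3=1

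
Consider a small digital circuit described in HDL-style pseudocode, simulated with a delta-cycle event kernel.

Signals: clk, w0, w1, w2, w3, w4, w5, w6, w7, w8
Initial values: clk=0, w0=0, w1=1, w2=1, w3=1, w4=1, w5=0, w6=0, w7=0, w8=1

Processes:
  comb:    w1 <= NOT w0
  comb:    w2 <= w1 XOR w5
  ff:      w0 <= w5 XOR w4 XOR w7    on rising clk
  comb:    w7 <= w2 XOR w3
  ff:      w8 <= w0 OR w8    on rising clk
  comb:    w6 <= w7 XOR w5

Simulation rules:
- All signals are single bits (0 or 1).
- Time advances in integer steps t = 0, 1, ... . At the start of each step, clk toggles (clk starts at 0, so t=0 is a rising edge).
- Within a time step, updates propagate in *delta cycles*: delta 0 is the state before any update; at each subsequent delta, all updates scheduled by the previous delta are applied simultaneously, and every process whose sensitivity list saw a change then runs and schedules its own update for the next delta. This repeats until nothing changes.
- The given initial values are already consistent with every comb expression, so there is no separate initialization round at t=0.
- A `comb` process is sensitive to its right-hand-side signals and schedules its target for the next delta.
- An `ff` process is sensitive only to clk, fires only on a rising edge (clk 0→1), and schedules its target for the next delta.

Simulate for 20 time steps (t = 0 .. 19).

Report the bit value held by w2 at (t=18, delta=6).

1

t0.Δ0 w1=1 w7=0 w8=1 w2=1 w4=1 w5=0 w0=0 clk=0 w3=1 w6=0
t0.Δ1 w1=1 w7=0 w8=1 w2=1 w4=1 w5=0 w0=0 clk=1 w3=1 w6=0
t0.Δ2 w1=1 w7=0 w8=1 w2=1 w4=1 w5=0 w0=1 clk=1 w3=1 w6=0
t0.Δ3 w1=0 w7=0 w8=1 w2=1 w4=1 w5=0 w0=1 clk=1 w3=1 w6=0
t0.Δ4 w1=0 w7=0 w8=1 w2=0 w4=1 w5=0 w0=1 clk=1 w3=1 w6=0
t0.Δ5 w1=0 w7=1 w8=1 w2=0 w4=1 w5=0 w0=1 clk=1 w3=1 w6=0
t0.Δ6 w1=0 w7=1 w8=1 w2=0 w4=1 w5=0 w0=1 clk=1 w3=1 w6=1
t1.Δ0 w1=0 w7=1 w8=1 w2=0 w4=1 w5=0 w0=1 clk=1 w3=1 w6=1
t1.Δ1 w1=0 w7=1 w8=1 w2=0 w4=1 w5=0 w0=1 clk=0 w3=1 w6=1
t2.Δ0 w1=0 w7=1 w8=1 w2=0 w4=1 w5=0 w0=1 clk=0 w3=1 w6=1
t2.Δ1 w1=0 w7=1 w8=1 w2=0 w4=1 w5=0 w0=1 clk=1 w3=1 w6=1
t2.Δ2 w1=0 w7=1 w8=1 w2=0 w4=1 w5=0 w0=0 clk=1 w3=1 w6=1
t2.Δ3 w1=1 w7=1 w8=1 w2=0 w4=1 w5=0 w0=0 clk=1 w3=1 w6=1
t2.Δ4 w1=1 w7=1 w8=1 w2=1 w4=1 w5=0 w0=0 clk=1 w3=1 w6=1
t2.Δ5 w1=1 w7=0 w8=1 w2=1 w4=1 w5=0 w0=0 clk=1 w3=1 w6=1
t2.Δ6 w1=1 w7=0 w8=1 w2=1 w4=1 w5=0 w0=0 clk=1 w3=1 w6=0
t3.Δ0 w1=1 w7=0 w8=1 w2=1 w4=1 w5=0 w0=0 clk=1 w3=1 w6=0
t3.Δ1 w1=1 w7=0 w8=1 w2=1 w4=1 w5=0 w0=0 clk=0 w3=1 w6=0
t4.Δ0 w1=1 w7=0 w8=1 w2=1 w4=1 w5=0 w0=0 clk=0 w3=1 w6=0
t4.Δ1 w1=1 w7=0 w8=1 w2=1 w4=1 w5=0 w0=0 clk=1 w3=1 w6=0
t4.Δ2 w1=1 w7=0 w8=1 w2=1 w4=1 w5=0 w0=1 clk=1 w3=1 w6=0
t4.Δ3 w1=0 w7=0 w8=1 w2=1 w4=1 w5=0 w0=1 clk=1 w3=1 w6=0
t4.Δ4 w1=0 w7=0 w8=1 w2=0 w4=1 w5=0 w0=1 clk=1 w3=1 w6=0
t4.Δ5 w1=0 w7=1 w8=1 w2=0 w4=1 w5=0 w0=1 clk=1 w3=1 w6=0
t4.Δ6 w1=0 w7=1 w8=1 w2=0 w4=1 w5=0 w0=1 clk=1 w3=1 w6=1
t5.Δ0 w1=0 w7=1 w8=1 w2=0 w4=1 w5=0 w0=1 clk=1 w3=1 w6=1
t5.Δ1 w1=0 w7=1 w8=1 w2=0 w4=1 w5=0 w0=1 clk=0 w3=1 w6=1
t6.Δ0 w1=0 w7=1 w8=1 w2=0 w4=1 w5=0 w0=1 clk=0 w3=1 w6=1
t6.Δ1 w1=0 w7=1 w8=1 w2=0 w4=1 w5=0 w0=1 clk=1 w3=1 w6=1
t6.Δ2 w1=0 w7=1 w8=1 w2=0 w4=1 w5=0 w0=0 clk=1 w3=1 w6=1
t6.Δ3 w1=1 w7=1 w8=1 w2=0 w4=1 w5=0 w0=0 clk=1 w3=1 w6=1
t6.Δ4 w1=1 w7=1 w8=1 w2=1 w4=1 w5=0 w0=0 clk=1 w3=1 w6=1
t6.Δ5 w1=1 w7=0 w8=1 w2=1 w4=1 w5=0 w0=0 clk=1 w3=1 w6=1
t6.Δ6 w1=1 w7=0 w8=1 w2=1 w4=1 w5=0 w0=0 clk=1 w3=1 w6=0
t7.Δ0 w1=1 w7=0 w8=1 w2=1 w4=1 w5=0 w0=0 clk=1 w3=1 w6=0
t7.Δ1 w1=1 w7=0 w8=1 w2=1 w4=1 w5=0 w0=0 clk=0 w3=1 w6=0
t8.Δ0 w1=1 w7=0 w8=1 w2=1 w4=1 w5=0 w0=0 clk=0 w3=1 w6=0
t8.Δ1 w1=1 w7=0 w8=1 w2=1 w4=1 w5=0 w0=0 clk=1 w3=1 w6=0
t8.Δ2 w1=1 w7=0 w8=1 w2=1 w4=1 w5=0 w0=1 clk=1 w3=1 w6=0
t8.Δ3 w1=0 w7=0 w8=1 w2=1 w4=1 w5=0 w0=1 clk=1 w3=1 w6=0
t8.Δ4 w1=0 w7=0 w8=1 w2=0 w4=1 w5=0 w0=1 clk=1 w3=1 w6=0
t8.Δ5 w1=0 w7=1 w8=1 w2=0 w4=1 w5=0 w0=1 clk=1 w3=1 w6=0
t8.Δ6 w1=0 w7=1 w8=1 w2=0 w4=1 w5=0 w0=1 clk=1 w3=1 w6=1
t9.Δ0 w1=0 w7=1 w8=1 w2=0 w4=1 w5=0 w0=1 clk=1 w3=1 w6=1
t9.Δ1 w1=0 w7=1 w8=1 w2=0 w4=1 w5=0 w0=1 clk=0 w3=1 w6=1
t10.Δ0 w1=0 w7=1 w8=1 w2=0 w4=1 w5=0 w0=1 clk=0 w3=1 w6=1
t10.Δ1 w1=0 w7=1 w8=1 w2=0 w4=1 w5=0 w0=1 clk=1 w3=1 w6=1
t10.Δ2 w1=0 w7=1 w8=1 w2=0 w4=1 w5=0 w0=0 clk=1 w3=1 w6=1
t10.Δ3 w1=1 w7=1 w8=1 w2=0 w4=1 w5=0 w0=0 clk=1 w3=1 w6=1
t10.Δ4 w1=1 w7=1 w8=1 w2=1 w4=1 w5=0 w0=0 clk=1 w3=1 w6=1
t10.Δ5 w1=1 w7=0 w8=1 w2=1 w4=1 w5=0 w0=0 clk=1 w3=1 w6=1
t10.Δ6 w1=1 w7=0 w8=1 w2=1 w4=1 w5=0 w0=0 clk=1 w3=1 w6=0
t11.Δ0 w1=1 w7=0 w8=1 w2=1 w4=1 w5=0 w0=0 clk=1 w3=1 w6=0
t11.Δ1 w1=1 w7=0 w8=1 w2=1 w4=1 w5=0 w0=0 clk=0 w3=1 w6=0
t12.Δ0 w1=1 w7=0 w8=1 w2=1 w4=1 w5=0 w0=0 clk=0 w3=1 w6=0
t12.Δ1 w1=1 w7=0 w8=1 w2=1 w4=1 w5=0 w0=0 clk=1 w3=1 w6=0
t12.Δ2 w1=1 w7=0 w8=1 w2=1 w4=1 w5=0 w0=1 clk=1 w3=1 w6=0
t12.Δ3 w1=0 w7=0 w8=1 w2=1 w4=1 w5=0 w0=1 clk=1 w3=1 w6=0
t12.Δ4 w1=0 w7=0 w8=1 w2=0 w4=1 w5=0 w0=1 clk=1 w3=1 w6=0
t12.Δ5 w1=0 w7=1 w8=1 w2=0 w4=1 w5=0 w0=1 clk=1 w3=1 w6=0
t12.Δ6 w1=0 w7=1 w8=1 w2=0 w4=1 w5=0 w0=1 clk=1 w3=1 w6=1
t13.Δ0 w1=0 w7=1 w8=1 w2=0 w4=1 w5=0 w0=1 clk=1 w3=1 w6=1
t13.Δ1 w1=0 w7=1 w8=1 w2=0 w4=1 w5=0 w0=1 clk=0 w3=1 w6=1
t14.Δ0 w1=0 w7=1 w8=1 w2=0 w4=1 w5=0 w0=1 clk=0 w3=1 w6=1
t14.Δ1 w1=0 w7=1 w8=1 w2=0 w4=1 w5=0 w0=1 clk=1 w3=1 w6=1
t14.Δ2 w1=0 w7=1 w8=1 w2=0 w4=1 w5=0 w0=0 clk=1 w3=1 w6=1
t14.Δ3 w1=1 w7=1 w8=1 w2=0 w4=1 w5=0 w0=0 clk=1 w3=1 w6=1
t14.Δ4 w1=1 w7=1 w8=1 w2=1 w4=1 w5=0 w0=0 clk=1 w3=1 w6=1
t14.Δ5 w1=1 w7=0 w8=1 w2=1 w4=1 w5=0 w0=0 clk=1 w3=1 w6=1
t14.Δ6 w1=1 w7=0 w8=1 w2=1 w4=1 w5=0 w0=0 clk=1 w3=1 w6=0
t15.Δ0 w1=1 w7=0 w8=1 w2=1 w4=1 w5=0 w0=0 clk=1 w3=1 w6=0
t15.Δ1 w1=1 w7=0 w8=1 w2=1 w4=1 w5=0 w0=0 clk=0 w3=1 w6=0
t16.Δ0 w1=1 w7=0 w8=1 w2=1 w4=1 w5=0 w0=0 clk=0 w3=1 w6=0
t16.Δ1 w1=1 w7=0 w8=1 w2=1 w4=1 w5=0 w0=0 clk=1 w3=1 w6=0
t16.Δ2 w1=1 w7=0 w8=1 w2=1 w4=1 w5=0 w0=1 clk=1 w3=1 w6=0
t16.Δ3 w1=0 w7=0 w8=1 w2=1 w4=1 w5=0 w0=1 clk=1 w3=1 w6=0
t16.Δ4 w1=0 w7=0 w8=1 w2=0 w4=1 w5=0 w0=1 clk=1 w3=1 w6=0
t16.Δ5 w1=0 w7=1 w8=1 w2=0 w4=1 w5=0 w0=1 clk=1 w3=1 w6=0
t16.Δ6 w1=0 w7=1 w8=1 w2=0 w4=1 w5=0 w0=1 clk=1 w3=1 w6=1
t17.Δ0 w1=0 w7=1 w8=1 w2=0 w4=1 w5=0 w0=1 clk=1 w3=1 w6=1
t17.Δ1 w1=0 w7=1 w8=1 w2=0 w4=1 w5=0 w0=1 clk=0 w3=1 w6=1
t18.Δ0 w1=0 w7=1 w8=1 w2=0 w4=1 w5=0 w0=1 clk=0 w3=1 w6=1
t18.Δ1 w1=0 w7=1 w8=1 w2=0 w4=1 w5=0 w0=1 clk=1 w3=1 w6=1
t18.Δ2 w1=0 w7=1 w8=1 w2=0 w4=1 w5=0 w0=0 clk=1 w3=1 w6=1
t18.Δ3 w1=1 w7=1 w8=1 w2=0 w4=1 w5=0 w0=0 clk=1 w3=1 w6=1
t18.Δ4 w1=1 w7=1 w8=1 w2=1 w4=1 w5=0 w0=0 clk=1 w3=1 w6=1
t18.Δ5 w1=1 w7=0 w8=1 w2=1 w4=1 w5=0 w0=0 clk=1 w3=1 w6=1
t18.Δ6 w1=1 w7=0 w8=1 w2=1 w4=1 w5=0 w0=0 clk=1 w3=1 w6=0
t19.Δ0 w1=1 w7=0 w8=1 w2=1 w4=1 w5=0 w0=0 clk=1 w3=1 w6=0
t19.Δ1 w1=1 w7=0 w8=1 w2=1 w4=1 w5=0 w0=0 clk=0 w3=1 w6=0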